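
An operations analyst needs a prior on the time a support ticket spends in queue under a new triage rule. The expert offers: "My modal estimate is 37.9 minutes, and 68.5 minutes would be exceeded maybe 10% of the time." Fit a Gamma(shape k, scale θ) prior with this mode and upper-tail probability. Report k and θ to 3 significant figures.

k ≈ 6.44, θ ≈ 6.97

Gamma(k,θ) with k>1 has mode (k−1)θ, so θ = 37.9/(k−1).
Need P(X < 68.5) = 0.9 with θ tied to k this way. Start at k = 2, θ = 37.9: P(X<68.5) ≈ 0.539.
Too low — raise k to concentrate. Iterating converges to k ≈ 6.44.
Then θ = 37.9/(6.44−1) ≈ 6.97.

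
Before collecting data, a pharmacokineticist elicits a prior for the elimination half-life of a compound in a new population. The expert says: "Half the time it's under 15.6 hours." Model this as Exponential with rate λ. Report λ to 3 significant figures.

λ ≈ 0.0444

Exponential median = ln 2 / λ, so λ = ln 2 / 15.6 = 0.0444.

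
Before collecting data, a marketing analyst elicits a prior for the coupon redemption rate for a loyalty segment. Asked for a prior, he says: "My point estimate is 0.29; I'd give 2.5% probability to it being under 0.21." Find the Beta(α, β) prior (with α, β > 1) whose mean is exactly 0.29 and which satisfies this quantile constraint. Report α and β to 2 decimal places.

With mean 0.29 fixed, write α = 0.29s, β = 0.71s where s = α+β.
Need P(θ < 0.21) = 0.025 under Beta(0.29s, 0.71s). Normal approximation: (q−m)/√(m(1−m)/s) ≈ z_{0.025} = -1.96, so s ≈ 0.29·0.71·(-1.96)²/(0.21−0.29)² = 123.6.
At s = 123.6: P(θ<0.21) ≈ 0.019. Adjusting to match 0.025 gives s ≈ 111.69.
So α = 0.29·111.69 ≈ 32.39, β = 0.71·111.69 ≈ 79.30.

α ≈ 32.39, β ≈ 79.30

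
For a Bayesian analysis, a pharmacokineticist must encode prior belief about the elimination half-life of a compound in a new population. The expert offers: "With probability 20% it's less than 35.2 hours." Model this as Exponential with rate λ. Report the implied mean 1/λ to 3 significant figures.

mean ≈ 158 hours

P(T < 35.2) = 1 − e^(−λ·35.2) = 0.2, so λ = −ln(1−0.2)/35.2 = −ln(0.8)/35.2 = 0.00634.
Mean = 1/λ = 158 hours.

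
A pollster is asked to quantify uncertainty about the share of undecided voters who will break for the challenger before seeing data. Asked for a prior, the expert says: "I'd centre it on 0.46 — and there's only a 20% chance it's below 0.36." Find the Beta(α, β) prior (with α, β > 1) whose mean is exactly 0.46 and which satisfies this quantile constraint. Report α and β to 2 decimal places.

With mean 0.46 fixed, write α = 0.46s, β = 0.54s where s = α+β.
Need P(θ < 0.36) = 0.2 under Beta(0.46s, 0.54s). Normal approximation: (q−m)/√(m(1−m)/s) ≈ z_{0.2} = -0.842, so s ≈ 0.46·0.54·(-0.842)²/(0.36−0.46)² = 17.6.
At s = 17.6: P(θ<0.36) ≈ 0.202. Adjusting to match 0.2 gives s ≈ 17.86.
So α = 0.46·17.86 ≈ 8.22, β = 0.54·17.86 ≈ 9.65.

α ≈ 8.22, β ≈ 9.65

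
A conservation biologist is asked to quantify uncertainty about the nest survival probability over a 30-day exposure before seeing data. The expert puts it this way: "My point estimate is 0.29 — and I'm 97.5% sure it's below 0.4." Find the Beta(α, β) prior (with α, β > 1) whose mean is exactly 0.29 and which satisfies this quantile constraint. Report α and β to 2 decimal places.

With mean 0.29 fixed, write α = 0.29s, β = 0.71s where s = α+β.
Need P(θ < 0.4) = 0.975 under Beta(0.29s, 0.71s). Normal approximation: (q−m)/√(m(1−m)/s) ≈ z_{0.975} = 1.96, so s ≈ 0.29·0.71·(1.96)²/(0.4−0.29)² = 65.4.
At s = 65.4: P(θ<0.4) ≈ 0.970. Adjusting to match 0.975 gives s ≈ 70.98.
So α = 0.29·70.98 ≈ 20.58, β = 0.71·70.98 ≈ 50.40.

α ≈ 20.58, β ≈ 50.40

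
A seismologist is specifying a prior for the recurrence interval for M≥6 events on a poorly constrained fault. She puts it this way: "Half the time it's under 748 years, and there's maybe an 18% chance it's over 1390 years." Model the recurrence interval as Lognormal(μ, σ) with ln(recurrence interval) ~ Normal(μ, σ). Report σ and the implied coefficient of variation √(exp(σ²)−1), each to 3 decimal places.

If T ~ Lognormal(μ,σ) then ln T ~ Normal(μ,σ), so the p-quantile of ln T is μ + z_p·σ.
ln(748) = 6.617 and ln(1390) = 7.237; z_{0.5} = 0, z_{0.82} = 0.9154.
σ = (7.237 − 6.617)/(0.9154 − (0)) = 0.677.
μ = 6.617 − (0)·0.677 = 6.617.
CV = √(exp(σ²)−1) = √(exp(0.4583)−1) = 0.762.

σ ≈ 0.677, CV ≈ 0.762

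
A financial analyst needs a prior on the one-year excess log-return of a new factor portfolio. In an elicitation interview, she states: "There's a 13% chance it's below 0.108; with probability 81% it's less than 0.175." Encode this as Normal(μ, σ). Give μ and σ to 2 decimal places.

μ = 0.15, σ = 0.03

For Normal(μ,σ), the p-quantile is μ + z_p·σ. Here z_{0.13} = -1.126, z_{0.81} = 0.8779.
So 0.108 = μ − 1.126σ and 0.175 = μ + 0.8779σ.
Subtracting: σ = (0.175 − 0.108)/(0.8779 − (-1.126)) = 0.03.
Then μ = 0.108 − (-1.126)·0.03 = 0.15.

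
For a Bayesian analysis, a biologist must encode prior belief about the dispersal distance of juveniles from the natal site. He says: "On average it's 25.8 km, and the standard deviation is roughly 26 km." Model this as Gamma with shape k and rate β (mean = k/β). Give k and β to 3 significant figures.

k ≈ 0.985, β ≈ 0.0382

For Gamma(k, rate β): mean = k/β, variance = k/β², so CV = 1/√k.
CV = SD/mean = 26/25.8 = 1.008, hence k = 1/CV² = 0.985.
Then β = k/mean = 0.985/25.8 = 0.0382.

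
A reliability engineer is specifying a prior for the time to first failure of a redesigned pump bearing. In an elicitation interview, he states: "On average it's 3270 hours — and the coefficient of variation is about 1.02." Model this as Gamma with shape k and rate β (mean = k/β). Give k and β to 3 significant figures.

For Gamma(k, rate β): mean = k/β, variance = k/β², so CV = 1/√k.
CV = 1.02, hence k = 1/CV² = 0.961.
Then β = k/mean = 0.961/3270 = 0.000294.

k ≈ 0.961, β ≈ 0.000294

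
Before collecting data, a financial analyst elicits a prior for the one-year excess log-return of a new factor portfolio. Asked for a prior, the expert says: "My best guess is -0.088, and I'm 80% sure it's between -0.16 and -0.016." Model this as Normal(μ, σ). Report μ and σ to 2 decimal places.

A symmetric 80% interval runs μ ± z·σ with z = 1.282.
Half-width = 0.072, so σ = 0.072/1.282 = 0.06.
μ is the stated best guess, -0.09.

μ = -0.09, σ = 0.06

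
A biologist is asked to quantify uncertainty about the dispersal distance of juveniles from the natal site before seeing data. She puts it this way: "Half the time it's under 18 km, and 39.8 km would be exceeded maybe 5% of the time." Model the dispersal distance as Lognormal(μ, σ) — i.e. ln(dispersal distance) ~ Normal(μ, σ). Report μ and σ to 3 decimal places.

If T ~ Lognormal(μ,σ) then ln T ~ Normal(μ,σ), so the p-quantile of ln T is μ + z_p·σ.
ln(18) = 2.89 and ln(39.8) = 3.684; z_{0.5} = 0, z_{0.95} = 1.645.
σ = (3.684 − 2.89)/(1.645 − (0)) = 0.482.
μ = 2.89 − (0)·0.482 = 2.890.

μ ≈ 2.890, σ ≈ 0.482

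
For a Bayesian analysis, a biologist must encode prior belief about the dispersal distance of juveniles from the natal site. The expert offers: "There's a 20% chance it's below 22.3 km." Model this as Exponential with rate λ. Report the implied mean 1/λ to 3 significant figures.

mean ≈ 99.9 km

P(T < 22.3) = 1 − e^(−λ·22.3) = 0.2, so λ = −ln(1−0.2)/22.3 = −ln(0.8)/22.3 = 0.01.
Mean = 1/λ = 99.9 km.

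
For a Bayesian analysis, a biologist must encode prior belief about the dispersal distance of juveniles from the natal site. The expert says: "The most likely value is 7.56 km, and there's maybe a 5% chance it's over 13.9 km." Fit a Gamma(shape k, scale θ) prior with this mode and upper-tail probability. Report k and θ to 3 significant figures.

Gamma(k,θ) with k>1 has mode (k−1)θ, so θ = 7.56/(k−1).
Need P(X < 13.9) = 0.95 with θ tied to k this way. Start at k = 2, θ = 7.56: P(X<13.9) ≈ 0.549.
Too low — raise k to concentrate. Iterating converges to k ≈ 8.51.
Then θ = 7.56/(8.51−1) ≈ 1.01.

k ≈ 8.51, θ ≈ 1.01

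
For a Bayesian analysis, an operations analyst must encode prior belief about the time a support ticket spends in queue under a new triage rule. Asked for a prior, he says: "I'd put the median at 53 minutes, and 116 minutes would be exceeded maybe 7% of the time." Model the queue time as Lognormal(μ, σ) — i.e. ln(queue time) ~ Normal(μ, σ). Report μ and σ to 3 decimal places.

μ ≈ 3.970, σ ≈ 0.531

If T ~ Lognormal(μ,σ) then ln T ~ Normal(μ,σ), so the p-quantile of ln T is μ + z_p·σ.
ln(53) = 3.97 and ln(116) = 4.754; z_{0.5} = 0, z_{0.93} = 1.476.
σ = (4.754 − 3.97)/(1.476 − (0)) = 0.531.
μ = 3.97 − (0)·0.531 = 3.970.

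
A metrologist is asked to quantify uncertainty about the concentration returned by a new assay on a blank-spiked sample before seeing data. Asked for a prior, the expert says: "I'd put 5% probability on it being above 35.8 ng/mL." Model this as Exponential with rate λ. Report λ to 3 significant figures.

λ ≈ 0.0837

P(T > 35.8) = e^(−λ·35.8) = 0.05, so λ = −ln(0.05)/35.8 = 0.0837.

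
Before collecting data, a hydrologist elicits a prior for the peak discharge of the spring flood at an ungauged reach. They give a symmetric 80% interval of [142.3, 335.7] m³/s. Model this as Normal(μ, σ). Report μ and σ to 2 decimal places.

μ = 239.00, σ = 75.46

A symmetric 80% interval runs μ ± z·σ with z = 1.282.
Half-width = 96.7, so σ = 96.7/1.282 = 75.46.
μ is the interval midpoint, 239.00.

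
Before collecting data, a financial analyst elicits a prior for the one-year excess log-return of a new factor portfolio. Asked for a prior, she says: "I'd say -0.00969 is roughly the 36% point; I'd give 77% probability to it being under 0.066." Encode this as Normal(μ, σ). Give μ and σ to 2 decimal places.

μ = 0.02, σ = 0.07

The p-quantile of Normal(μ,σ) is μ + z_p·σ, with z_{0.36} = -0.3585 and z_{0.77} = 0.7388.
Eliminate σ: μ = (z₂·x₁ − z₁·x₂)/(z₂ − z₁) = (0.7388·-0.00969 − (-0.3585)·0.066)/1.097 = 0.02.
Then σ = (x₂ − x₁)/(z₂ − z₁) = (0.066 − -0.00969)/1.097 = 0.07.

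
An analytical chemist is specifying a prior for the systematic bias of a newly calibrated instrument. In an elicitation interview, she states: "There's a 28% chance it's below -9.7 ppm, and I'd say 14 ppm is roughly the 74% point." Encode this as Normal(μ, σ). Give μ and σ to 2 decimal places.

μ = 1.57, σ = 19.33

The p-quantile of Normal(μ,σ) is μ + z_p·σ, with z_{0.28} = -0.5828 and z_{0.74} = 0.6433.
Eliminate σ: μ = (z₂·x₁ − z₁·x₂)/(z₂ − z₁) = (0.6433·-9.7 − (-0.5828)·14)/1.226 = 1.57.
Then σ = (x₂ − x₁)/(z₂ − z₁) = (14 − -9.7)/1.226 = 19.33.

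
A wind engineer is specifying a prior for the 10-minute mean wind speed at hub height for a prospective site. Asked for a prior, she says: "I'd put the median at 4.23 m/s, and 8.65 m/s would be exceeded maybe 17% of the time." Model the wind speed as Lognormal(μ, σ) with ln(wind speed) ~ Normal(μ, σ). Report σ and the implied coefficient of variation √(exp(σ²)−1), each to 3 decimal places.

If T ~ Lognormal(μ,σ) then ln T ~ Normal(μ,σ), so the p-quantile of ln T is μ + z_p·σ.
ln(4.23) = 1.442 and ln(8.65) = 2.158; z_{0.5} = 0, z_{0.83} = 0.9542.
σ = (2.158 − 1.442)/(0.9542 − (0)) = 0.750.
μ = 1.442 − (0)·0.750 = 1.442.
CV = √(exp(σ²)−1) = √(exp(0.5621)−1) = 0.869.

σ ≈ 0.750, CV ≈ 0.869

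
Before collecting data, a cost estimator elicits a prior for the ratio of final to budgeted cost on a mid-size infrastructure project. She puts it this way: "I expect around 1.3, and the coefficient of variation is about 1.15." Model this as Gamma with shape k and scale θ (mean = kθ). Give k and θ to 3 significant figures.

k ≈ 0.756, θ ≈ 1.72

For Gamma(k, scale θ): mean = kθ, variance = kθ², so CV = 1/√k.
CV = 1.15, hence k = 1/CV² = 0.756.
Then θ = mean/k = 1.3/0.756 = 1.72.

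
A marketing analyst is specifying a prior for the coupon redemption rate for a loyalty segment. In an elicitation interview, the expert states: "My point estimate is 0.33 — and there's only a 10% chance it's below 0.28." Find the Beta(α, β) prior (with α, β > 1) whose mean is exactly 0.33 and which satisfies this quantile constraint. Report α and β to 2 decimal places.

α ≈ 46.80, β ≈ 95.01

With mean 0.33 fixed, write α = 0.33s, β = 0.67s where s = α+β.
Need P(θ < 0.28) = 0.1 under Beta(0.33s, 0.67s). Normal approximation: (q−m)/√(m(1−m)/s) ≈ z_{0.1} = -1.28, so s ≈ 0.33·0.67·(-1.28)²/(0.28−0.33)² = 145.3.
At s = 145.3: P(θ<0.28) ≈ 0.097. Adjusting to match 0.1 gives s ≈ 141.80.
So α = 0.33·141.80 ≈ 46.80, β = 0.67·141.80 ≈ 95.01.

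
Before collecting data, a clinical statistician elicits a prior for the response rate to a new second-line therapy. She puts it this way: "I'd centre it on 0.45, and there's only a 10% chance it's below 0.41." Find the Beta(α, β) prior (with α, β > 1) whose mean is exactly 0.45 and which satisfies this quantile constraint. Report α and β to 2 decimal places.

With mean 0.45 fixed, write α = 0.45s, β = 0.55s where s = α+β.
Need P(θ < 0.41) = 0.1 under Beta(0.45s, 0.55s). Normal approximation: (q−m)/√(m(1−m)/s) ≈ z_{0.1} = -1.28, so s ≈ 0.45·0.55·(-1.28)²/(0.41−0.45)² = 254.1.
At s = 254.1: P(θ<0.41) ≈ 0.099. Adjusting to match 0.1 gives s ≈ 252.64.
So α = 0.45·252.64 ≈ 113.69, β = 0.55·252.64 ≈ 138.95.

α ≈ 113.69, β ≈ 138.95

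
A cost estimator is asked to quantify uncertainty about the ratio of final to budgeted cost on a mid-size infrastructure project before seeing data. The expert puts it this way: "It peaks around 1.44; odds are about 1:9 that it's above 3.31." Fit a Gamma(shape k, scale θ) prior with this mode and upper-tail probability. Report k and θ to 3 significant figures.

Gamma(k,θ) with k>1 has mode (k−1)θ, so θ = 1.44/(k−1).
Need P(X < 3.31) = 0.9 with θ tied to k this way. Start at k = 2, θ = 1.44: P(X<3.31) ≈ 0.669.
Too low — raise k to concentrate. Iterating converges to k ≈ 3.78.
Then θ = 1.44/(3.78−1) ≈ 0.519.

k ≈ 3.78, θ ≈ 0.519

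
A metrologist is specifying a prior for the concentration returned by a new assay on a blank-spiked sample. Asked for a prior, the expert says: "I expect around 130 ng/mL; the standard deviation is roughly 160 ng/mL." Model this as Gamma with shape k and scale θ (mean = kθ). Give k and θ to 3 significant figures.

k ≈ 0.66, θ ≈ 197

For Gamma(k, scale θ): mean = kθ, variance = kθ², so CV = 1/√k.
CV = SD/mean = 160/130 = 1.231, hence k = 1/CV² = 0.66.
Then θ = mean/k = 130/0.66 = 197.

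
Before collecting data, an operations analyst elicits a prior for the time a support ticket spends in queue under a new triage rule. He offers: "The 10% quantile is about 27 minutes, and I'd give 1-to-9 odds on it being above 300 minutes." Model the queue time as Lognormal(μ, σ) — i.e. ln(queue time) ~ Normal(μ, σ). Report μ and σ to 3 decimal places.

If T ~ Lognormal(μ,σ) then ln T ~ Normal(μ,σ), so the p-quantile of ln T is μ + z_p·σ.
ln(27) = 3.296 and ln(300) = 5.704; z_{0.1} = -1.282, z_{0.9} = 1.282.
σ = (5.704 − 3.296)/(1.282 − (-1.282)) = 0.939.
μ = 3.296 − (-1.282)·0.939 = 4.500.

μ ≈ 4.500, σ ≈ 0.939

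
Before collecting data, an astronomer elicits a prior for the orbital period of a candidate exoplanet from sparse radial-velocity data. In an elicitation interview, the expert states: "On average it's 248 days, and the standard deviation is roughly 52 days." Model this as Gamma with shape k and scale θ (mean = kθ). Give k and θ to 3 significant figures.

k ≈ 22.7, θ ≈ 10.9

For Gamma(k, scale θ): mean = kθ, variance = kθ², so CV = 1/√k.
CV = SD/mean = 52/248 = 0.2097, hence k = 1/CV² = 22.7.
Then θ = mean/k = 248/22.7 = 10.9.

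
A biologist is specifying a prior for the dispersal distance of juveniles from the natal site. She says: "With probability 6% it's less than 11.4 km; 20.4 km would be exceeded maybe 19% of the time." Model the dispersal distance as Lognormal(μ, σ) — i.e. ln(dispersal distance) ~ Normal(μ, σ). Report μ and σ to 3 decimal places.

μ ≈ 2.806, σ ≈ 0.239

If T ~ Lognormal(μ,σ) then ln T ~ Normal(μ,σ), so the p-quantile of ln T is μ + z_p·σ.
ln(11.4) = 2.434 and ln(20.4) = 3.016; z_{0.06} = -1.555, z_{0.81} = 0.8779.
σ = (3.016 − 2.434)/(0.8779 − (-1.555)) = 0.239.
μ = 2.434 − (-1.555)·0.239 = 2.806.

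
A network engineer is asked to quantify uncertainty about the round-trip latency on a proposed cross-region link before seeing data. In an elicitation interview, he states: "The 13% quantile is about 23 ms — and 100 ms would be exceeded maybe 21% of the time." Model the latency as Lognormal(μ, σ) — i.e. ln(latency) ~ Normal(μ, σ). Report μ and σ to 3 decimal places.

μ ≈ 3.992, σ ≈ 0.760

If T ~ Lognormal(μ,σ) then ln T ~ Normal(μ,σ), so the p-quantile of ln T is μ + z_p·σ.
ln(23) = 3.135 and ln(100) = 4.605; z_{0.13} = -1.126, z_{0.79} = 0.8064.
σ = (4.605 − 3.135)/(0.8064 − (-1.126)) = 0.760.
μ = 3.135 − (-1.126)·0.760 = 3.992.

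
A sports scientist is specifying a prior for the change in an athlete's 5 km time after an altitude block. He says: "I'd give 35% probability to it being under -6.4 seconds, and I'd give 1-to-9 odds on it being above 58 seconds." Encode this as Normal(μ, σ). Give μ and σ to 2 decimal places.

For Normal(μ,σ), the p-quantile is μ + z_p·σ. Here z_{0.35} = -0.3853, z_{0.9} = 1.282.
So -6.4 = μ − 0.3853σ and 58 = μ + 1.282σ.
Subtracting: σ = (58 − -6.4)/(1.282 − (-0.3853)) = 38.64.
Then μ = -6.4 − (-0.3853)·38.64 = 8.49.

μ = 8.49, σ = 38.64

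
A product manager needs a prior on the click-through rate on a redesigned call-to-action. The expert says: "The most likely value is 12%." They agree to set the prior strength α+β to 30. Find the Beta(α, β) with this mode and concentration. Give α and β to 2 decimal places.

α = 4.36, β = 25.64

For α,β > 1 the Beta mode is (α−1)/(α+β−2). With α+β = 30, the mode is (α−1)/28.
Set (α−1)/28 = 0.12 → α = 1 + 0.12·28 = 4.36.
β = 30 − α = 25.64.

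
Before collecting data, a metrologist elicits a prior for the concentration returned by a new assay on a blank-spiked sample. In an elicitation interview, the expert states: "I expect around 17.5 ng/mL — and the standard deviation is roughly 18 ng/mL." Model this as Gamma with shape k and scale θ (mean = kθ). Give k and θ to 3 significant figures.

For Gamma(k, scale θ): mean = kθ, variance = kθ², so CV = 1/√k.
CV = SD/mean = 18/17.5 = 1.029, hence k = 1/CV² = 0.945.
Then θ = mean/k = 17.5/0.945 = 18.5.

k ≈ 0.945, θ ≈ 18.5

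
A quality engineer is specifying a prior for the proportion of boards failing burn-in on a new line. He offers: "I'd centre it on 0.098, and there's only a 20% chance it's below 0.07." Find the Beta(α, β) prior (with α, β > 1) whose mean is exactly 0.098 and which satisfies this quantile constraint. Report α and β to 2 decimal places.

With mean 0.098 fixed, write α = 0.098s, β = 0.902s where s = α+β.
Need P(θ < 0.07) = 0.2 under Beta(0.098s, 0.902s). Normal approximation: (q−m)/√(m(1−m)/s) ≈ z_{0.2} = -0.842, so s ≈ 0.098·0.902·(-0.842)²/(0.07−0.098)² = 79.9.
At s = 79.9: P(θ<0.07) ≈ 0.205. Adjusting to match 0.2 gives s ≈ 82.87.
So α = 0.098·82.87 ≈ 8.12, β = 0.902·82.87 ≈ 74.75.

α ≈ 8.12, β ≈ 74.75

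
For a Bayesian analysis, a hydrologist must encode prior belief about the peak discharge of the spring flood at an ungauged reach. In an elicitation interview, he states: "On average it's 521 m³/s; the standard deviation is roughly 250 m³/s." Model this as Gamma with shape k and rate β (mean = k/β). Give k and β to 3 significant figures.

k ≈ 4.34, β ≈ 0.00834

For Gamma(k, rate β): mean = k/β, variance = k/β², so CV = 1/√k.
CV = SD/mean = 250/521 = 0.4798, hence k = 1/CV² = 4.34.
Then β = k/mean = 4.34/521 = 0.00834.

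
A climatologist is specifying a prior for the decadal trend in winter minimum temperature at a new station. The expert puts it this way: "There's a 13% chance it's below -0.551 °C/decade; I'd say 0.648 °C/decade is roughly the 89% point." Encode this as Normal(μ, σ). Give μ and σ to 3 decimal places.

μ = 0.023, σ = 0.510

For Normal(μ,σ), the p-quantile is μ + z_p·σ. Here z_{0.13} = -1.126, z_{0.89} = 1.227.
So -0.551 = μ − 1.126σ and 0.648 = μ + 1.227σ.
Subtracting: σ = (0.648 − -0.551)/(1.227 − (-1.126)) = 0.510.
Then μ = -0.551 − (-1.126)·0.510 = 0.023.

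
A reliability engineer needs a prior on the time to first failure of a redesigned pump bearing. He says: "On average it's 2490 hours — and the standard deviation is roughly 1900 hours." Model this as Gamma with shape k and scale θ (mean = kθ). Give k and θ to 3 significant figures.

For Gamma(k, scale θ): mean = kθ, variance = kθ², so CV = 1/√k.
CV = SD/mean = 1900/2490 = 0.7631, hence k = 1/CV² = 1.72.
Then θ = mean/k = 2490/1.72 = 1450.

k ≈ 1.72, θ ≈ 1450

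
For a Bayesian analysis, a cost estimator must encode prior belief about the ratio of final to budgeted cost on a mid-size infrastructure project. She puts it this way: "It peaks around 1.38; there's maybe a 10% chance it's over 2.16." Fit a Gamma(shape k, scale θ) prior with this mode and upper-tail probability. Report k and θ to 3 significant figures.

Gamma(k,θ) with k>1 has mode (k−1)θ, so θ = 1.38/(k−1).
Need P(X < 2.16) = 0.9 with θ tied to k this way. Start at k = 2, θ = 1.38: P(X<2.16) ≈ 0.464.
Too low — raise k to concentrate. Iterating converges to k ≈ 10.3.
Then θ = 1.38/(10.3−1) ≈ 0.148.

k ≈ 10.3, θ ≈ 0.148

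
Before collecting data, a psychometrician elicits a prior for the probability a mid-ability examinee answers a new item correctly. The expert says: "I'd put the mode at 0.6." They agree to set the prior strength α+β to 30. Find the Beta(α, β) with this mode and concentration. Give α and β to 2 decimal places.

For α,β > 1 the Beta mode is (α−1)/(α+β−2). With α+β = 30, the mode is (α−1)/28.
Set (α−1)/28 = 0.6 → α = 1 + 0.6·28 = 17.80.
β = 30 − α = 12.20.

α = 17.80, β = 12.20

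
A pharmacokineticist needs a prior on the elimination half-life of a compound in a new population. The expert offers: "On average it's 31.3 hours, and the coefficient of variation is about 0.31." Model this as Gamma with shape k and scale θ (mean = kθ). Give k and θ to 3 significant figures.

k ≈ 10.4, θ ≈ 3.01

For Gamma(k, scale θ): mean = kθ, variance = kθ², so CV = 1/√k.
CV = 0.31, hence k = 1/CV² = 10.4.
Then θ = mean/k = 31.3/10.4 = 3.01.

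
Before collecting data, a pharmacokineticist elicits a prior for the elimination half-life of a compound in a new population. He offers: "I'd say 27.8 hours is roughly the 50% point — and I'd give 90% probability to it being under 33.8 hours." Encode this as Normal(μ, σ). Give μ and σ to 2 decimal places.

μ = 27.80, σ = 4.68

The p-quantile of Normal(μ,σ) is μ + z_p·σ, with z_{0.5} = 0 and z_{0.9} = 1.282.
Eliminate σ: μ = (z₂·x₁ − z₁·x₂)/(z₂ − z₁) = (1.282·27.8 − (0)·33.8)/1.282 = 27.80.
Then σ = (x₂ − x₁)/(z₂ − z₁) = (33.8 − 27.8)/1.282 = 4.68.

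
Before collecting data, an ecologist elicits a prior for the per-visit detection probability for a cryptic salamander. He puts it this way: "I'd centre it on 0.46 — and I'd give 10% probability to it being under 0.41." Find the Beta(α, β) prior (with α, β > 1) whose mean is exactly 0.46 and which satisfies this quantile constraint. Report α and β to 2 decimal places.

α ≈ 74.59, β ≈ 87.57

With mean 0.46 fixed, write α = 0.46s, β = 0.54s where s = α+β.
Need P(θ < 0.41) = 0.1 under Beta(0.46s, 0.54s). Normal approximation: (q−m)/√(m(1−m)/s) ≈ z_{0.1} = -1.28, so s ≈ 0.46·0.54·(-1.28)²/(0.41−0.46)² = 163.2.
At s = 163.2: P(θ<0.41) ≈ 0.099. Adjusting to match 0.1 gives s ≈ 162.16.
So α = 0.46·162.16 ≈ 74.59, β = 0.54·162.16 ≈ 87.57.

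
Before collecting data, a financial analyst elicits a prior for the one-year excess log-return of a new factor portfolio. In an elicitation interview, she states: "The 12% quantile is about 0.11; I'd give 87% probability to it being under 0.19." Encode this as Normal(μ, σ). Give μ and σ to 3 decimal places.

The p-quantile of Normal(μ,σ) is μ + z_p·σ, with z_{0.12} = -1.175 and z_{0.87} = 1.126.
Eliminate σ: μ = (z₂·x₁ − z₁·x₂)/(z₂ − z₁) = (1.126·0.11 − (-1.175)·0.19)/2.301 = 0.151.
Then σ = (x₂ − x₁)/(z₂ − z₁) = (0.19 − 0.11)/2.301 = 0.035.

μ = 0.151, σ = 0.035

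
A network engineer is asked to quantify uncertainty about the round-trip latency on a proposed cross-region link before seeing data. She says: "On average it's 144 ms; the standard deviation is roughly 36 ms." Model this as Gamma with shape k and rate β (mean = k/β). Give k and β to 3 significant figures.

For Gamma(k, rate β): mean = k/β, variance = k/β², so CV = 1/√k.
CV = SD/mean = 36/144 = 0.25, hence k = 1/CV² = 16.
Then β = k/mean = 16/144 = 0.111.

k ≈ 16, β ≈ 0.111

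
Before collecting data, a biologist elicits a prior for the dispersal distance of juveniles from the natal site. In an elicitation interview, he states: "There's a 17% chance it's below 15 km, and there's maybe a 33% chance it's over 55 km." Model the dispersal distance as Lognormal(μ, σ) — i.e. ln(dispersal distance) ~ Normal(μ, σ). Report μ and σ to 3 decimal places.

If T ~ Lognormal(μ,σ) then ln T ~ Normal(μ,σ), so the p-quantile of ln T is μ + z_p·σ.
ln(15) = 2.708 and ln(55) = 4.007; z_{0.17} = -0.9542, z_{0.67} = 0.4399.
σ = (4.007 − 2.708)/(0.4399 − (-0.9542)) = 0.932.
μ = 2.708 − (-0.9542)·0.932 = 3.597.

μ ≈ 3.597, σ ≈ 0.932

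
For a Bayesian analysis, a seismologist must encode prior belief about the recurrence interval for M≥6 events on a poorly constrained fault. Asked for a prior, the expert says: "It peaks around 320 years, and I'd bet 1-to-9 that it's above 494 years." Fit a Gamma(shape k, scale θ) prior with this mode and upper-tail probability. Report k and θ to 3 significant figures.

k ≈ 10.9, θ ≈ 32.3

Gamma(k,θ) with k>1 has mode (k−1)θ, so θ = 320/(k−1).
Need P(X < 494) = 0.9 with θ tied to k this way. Start at k = 2, θ = 320: P(X<494) ≈ 0.457.
Too low — raise k to concentrate. Iterating converges to k ≈ 10.9.
Then θ = 320/(10.9−1) ≈ 32.3.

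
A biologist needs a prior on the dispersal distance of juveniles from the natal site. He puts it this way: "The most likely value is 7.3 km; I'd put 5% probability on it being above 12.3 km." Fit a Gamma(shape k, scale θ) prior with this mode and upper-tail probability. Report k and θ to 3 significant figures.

k ≈ 11.3, θ ≈ 0.712

Gamma(k,θ) with k>1 has mode (k−1)θ, so θ = 7.3/(k−1).
Need P(X < 12.3) = 0.95 with θ tied to k this way. Start at k = 2, θ = 7.3: P(X<12.3) ≈ 0.502.
Too low — raise k to concentrate. Iterating converges to k ≈ 11.3.
Then θ = 7.3/(11.3−1) ≈ 0.712.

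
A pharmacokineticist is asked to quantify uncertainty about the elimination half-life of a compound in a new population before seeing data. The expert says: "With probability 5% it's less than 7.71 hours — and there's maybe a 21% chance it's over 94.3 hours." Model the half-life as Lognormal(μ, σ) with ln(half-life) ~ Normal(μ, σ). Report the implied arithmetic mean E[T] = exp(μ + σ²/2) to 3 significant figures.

If T ~ Lognormal(μ,σ) then ln T ~ Normal(μ,σ), so the p-quantile of ln T is μ + z_p·σ.
ln(7.71) = 2.043 and ln(94.3) = 4.546; z_{0.05} = -1.645, z_{0.79} = 0.8064.
σ = (4.546 − 2.043)/(0.8064 − (-1.645)) = 1.021.
μ = 2.043 − (-1.645)·1.021 = 3.723.
E[T] = exp(μ + σ²/2) = exp(3.723 + 0.5217) = 69.7 hours.

E[T] ≈ 69.7 hours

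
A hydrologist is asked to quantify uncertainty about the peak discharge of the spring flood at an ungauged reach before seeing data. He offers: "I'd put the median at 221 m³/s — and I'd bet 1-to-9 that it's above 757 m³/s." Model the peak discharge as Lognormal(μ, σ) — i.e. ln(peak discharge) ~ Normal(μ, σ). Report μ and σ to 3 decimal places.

μ ≈ 5.398, σ ≈ 0.961

If T ~ Lognormal(μ,σ) then ln T ~ Normal(μ,σ), so the p-quantile of ln T is μ + z_p·σ.
ln(221) = 5.398 and ln(757) = 6.629; z_{0.5} = 0, z_{0.9} = 1.282.
σ = (6.629 − 5.398)/(1.282 − (0)) = 0.961.
μ = 5.398 − (0)·0.961 = 5.398.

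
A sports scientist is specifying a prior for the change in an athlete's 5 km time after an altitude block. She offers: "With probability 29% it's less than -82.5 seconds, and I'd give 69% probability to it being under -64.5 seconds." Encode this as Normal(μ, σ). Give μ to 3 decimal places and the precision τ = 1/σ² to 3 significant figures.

For Normal(μ,σ), the p-quantile is μ + z_p·σ. Here z_{0.29} = -0.5534, z_{0.69} = 0.4959.
So -82.5 = μ − 0.5534σ and -64.5 = μ + 0.4959σ.
Subtracting: σ = (-64.5 − -82.5)/(0.4959 − (-0.5534)) = 17.155.
Then μ = -82.5 − (-0.5534)·17.155 = -73.006.
Precision τ = 1/σ² = 1/17.16² = 0.0034.

μ = -73.006, τ = 0.0034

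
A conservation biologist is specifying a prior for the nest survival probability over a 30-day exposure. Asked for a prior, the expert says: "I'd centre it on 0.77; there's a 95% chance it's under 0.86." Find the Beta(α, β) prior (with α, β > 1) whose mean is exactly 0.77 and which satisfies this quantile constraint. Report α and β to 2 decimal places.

With mean 0.77 fixed, write α = 0.77s, β = 0.23s where s = α+β.
Need P(θ < 0.86) = 0.95 under Beta(0.77s, 0.23s). Normal approximation: (q−m)/√(m(1−m)/s) ≈ z_{0.95} = 1.64, so s ≈ 0.77·0.23·(1.64)²/(0.86−0.77)² = 59.2.
At s = 59.2: P(θ<0.86) ≈ 0.963. Adjusting to match 0.95 gives s ≈ 50.59.
So α = 0.77·50.59 ≈ 38.96, β = 0.23·50.59 ≈ 11.64.

α ≈ 38.96, β ≈ 11.64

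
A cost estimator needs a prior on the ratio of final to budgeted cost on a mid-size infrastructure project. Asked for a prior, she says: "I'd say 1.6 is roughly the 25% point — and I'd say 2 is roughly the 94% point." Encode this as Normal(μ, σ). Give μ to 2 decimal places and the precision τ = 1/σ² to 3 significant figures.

μ = 1.72, τ = 31.1

For Normal(μ,σ), the p-quantile is μ + z_p·σ. Here z_{0.25} = -0.6745, z_{0.94} = 1.555.
So 1.6 = μ − 0.6745σ and 2 = μ + 1.555σ.
Subtracting: σ = (2 − 1.6)/(1.555 − (-0.6745)) = 0.18.
Then μ = 1.6 − (-0.6745)·0.18 = 1.72.
Precision τ = 1/σ² = 1/0.1794² = 31.1.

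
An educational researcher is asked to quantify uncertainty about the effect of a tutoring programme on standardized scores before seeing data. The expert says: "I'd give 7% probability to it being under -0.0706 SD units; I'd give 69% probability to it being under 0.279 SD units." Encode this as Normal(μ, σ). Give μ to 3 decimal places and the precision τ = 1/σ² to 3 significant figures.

μ = 0.191, τ = 31.8

For Normal(μ,σ), the p-quantile is μ + z_p·σ. Here z_{0.07} = -1.476, z_{0.69} = 0.4959.
So -0.0706 = μ − 1.476σ and 0.279 = μ + 0.4959σ.
Subtracting: σ = (0.279 − -0.0706)/(0.4959 − (-1.476)) = 0.177.
Then μ = -0.0706 − (-1.476)·0.177 = 0.191.
Precision τ = 1/σ² = 1/0.1773² = 31.8.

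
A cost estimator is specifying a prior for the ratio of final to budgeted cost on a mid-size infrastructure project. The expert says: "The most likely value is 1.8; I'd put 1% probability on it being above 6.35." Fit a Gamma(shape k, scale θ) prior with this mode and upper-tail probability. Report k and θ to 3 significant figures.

Gamma(k,θ) with k>1 has mode (k−1)θ, so θ = 1.8/(k−1).
Need P(X < 6.35) = 0.99 with θ tied to k this way. Start at k = 2, θ = 1.8: P(X<6.35) ≈ 0.867.
Too low — raise k to concentrate. Iterating converges to k ≈ 3.72.
Then θ = 1.8/(3.72−1) ≈ 0.662.

k ≈ 3.72, θ ≈ 0.662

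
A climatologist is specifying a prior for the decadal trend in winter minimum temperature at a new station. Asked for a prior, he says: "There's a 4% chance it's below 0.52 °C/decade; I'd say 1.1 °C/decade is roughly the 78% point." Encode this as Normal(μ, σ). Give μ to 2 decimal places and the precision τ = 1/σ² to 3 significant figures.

μ = 0.92, τ = 18.9

For Normal(μ,σ), the p-quantile is μ + z_p·σ. Here z_{0.04} = -1.751, z_{0.78} = 0.7722.
So 0.52 = μ − 1.751σ and 1.1 = μ + 0.7722σ.
Subtracting: σ = (1.1 − 0.52)/(0.7722 − (-1.751)) = 0.23.
Then μ = 0.52 − (-1.751)·0.23 = 0.92.
Precision τ = 1/σ² = 1/0.2299² = 18.9.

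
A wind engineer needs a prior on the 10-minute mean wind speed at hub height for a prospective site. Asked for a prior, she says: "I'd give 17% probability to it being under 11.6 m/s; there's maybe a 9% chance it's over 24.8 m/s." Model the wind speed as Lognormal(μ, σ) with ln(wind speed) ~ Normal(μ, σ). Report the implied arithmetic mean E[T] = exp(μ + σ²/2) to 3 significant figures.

E[T] ≈ 16.8 m/s

If T ~ Lognormal(μ,σ) then ln T ~ Normal(μ,σ), so the p-quantile of ln T is μ + z_p·σ.
ln(11.6) = 2.451 and ln(24.8) = 3.211; z_{0.17} = -0.9542, z_{0.91} = 1.341.
σ = (3.211 − 2.451)/(1.341 − (-0.9542)) = 0.331.
μ = 2.451 − (-0.9542)·0.331 = 2.767.
E[T] = exp(μ + σ²/2) = exp(2.767 + 0.0548) = 16.8 m/s.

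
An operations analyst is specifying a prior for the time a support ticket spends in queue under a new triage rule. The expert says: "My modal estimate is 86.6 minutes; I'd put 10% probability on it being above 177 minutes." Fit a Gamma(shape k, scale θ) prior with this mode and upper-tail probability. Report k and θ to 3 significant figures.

Gamma(k,θ) with k>1 has mode (k−1)θ, so θ = 86.6/(k−1).
Need P(X < 177) = 0.9 with θ tied to k this way. Start at k = 2, θ = 86.6: P(X<177) ≈ 0.606.
Too low — raise k to concentrate. Iterating converges to k ≈ 4.76.
Then θ = 86.6/(4.76−1) ≈ 23.1.

k ≈ 4.76, θ ≈ 23.1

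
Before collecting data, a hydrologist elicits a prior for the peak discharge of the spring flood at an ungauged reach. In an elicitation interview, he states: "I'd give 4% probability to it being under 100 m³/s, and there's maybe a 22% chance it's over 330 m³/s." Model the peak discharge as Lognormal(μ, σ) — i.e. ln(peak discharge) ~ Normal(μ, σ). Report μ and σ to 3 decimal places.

μ ≈ 5.434, σ ≈ 0.473

If T ~ Lognormal(μ,σ) then ln T ~ Normal(μ,σ), so the p-quantile of ln T is μ + z_p·σ.
ln(100) = 4.605 and ln(330) = 5.799; z_{0.04} = -1.751, z_{0.78} = 0.7722.
σ = (5.799 − 4.605)/(0.7722 − (-1.751)) = 0.473.
μ = 4.605 − (-1.751)·0.473 = 5.434.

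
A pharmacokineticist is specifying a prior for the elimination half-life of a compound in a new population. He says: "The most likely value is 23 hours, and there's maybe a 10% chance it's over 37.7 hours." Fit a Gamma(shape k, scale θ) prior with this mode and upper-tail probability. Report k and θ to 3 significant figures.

Gamma(k,θ) with k>1 has mode (k−1)θ, so θ = 23/(k−1).
Need P(X < 37.7) = 0.9 with θ tied to k this way. Start at k = 2, θ = 23: P(X<37.7) ≈ 0.488.
Too low — raise k to concentrate. Iterating converges to k ≈ 8.72.
Then θ = 23/(8.72−1) ≈ 2.98.

k ≈ 8.72, θ ≈ 2.98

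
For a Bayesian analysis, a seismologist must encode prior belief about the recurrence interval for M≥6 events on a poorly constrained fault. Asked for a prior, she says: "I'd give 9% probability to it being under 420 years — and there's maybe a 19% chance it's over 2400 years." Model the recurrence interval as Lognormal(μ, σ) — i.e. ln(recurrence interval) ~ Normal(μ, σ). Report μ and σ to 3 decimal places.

If T ~ Lognormal(μ,σ) then ln T ~ Normal(μ,σ), so the p-quantile of ln T is μ + z_p·σ.
ln(420) = 6.04 and ln(2400) = 7.783; z_{0.09} = -1.341, z_{0.81} = 0.8779.
σ = (7.783 − 6.04)/(0.8779 − (-1.341)) = 0.786.
μ = 6.04 − (-1.341)·0.786 = 7.094.

μ ≈ 7.094, σ ≈ 0.786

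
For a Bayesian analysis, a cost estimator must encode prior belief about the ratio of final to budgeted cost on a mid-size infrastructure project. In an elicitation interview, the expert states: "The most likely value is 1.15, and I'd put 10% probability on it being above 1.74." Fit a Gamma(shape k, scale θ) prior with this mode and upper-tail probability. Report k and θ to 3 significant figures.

Gamma(k,θ) with k>1 has mode (k−1)θ, so θ = 1.15/(k−1).
Need P(X < 1.74) = 0.9 with θ tied to k this way. Start at k = 2, θ = 1.15: P(X<1.74) ≈ 0.447.
Too low — raise k to concentrate. Iterating converges to k ≈ 11.9.
Then θ = 1.15/(11.9−1) ≈ 0.106.

k ≈ 11.9, θ ≈ 0.106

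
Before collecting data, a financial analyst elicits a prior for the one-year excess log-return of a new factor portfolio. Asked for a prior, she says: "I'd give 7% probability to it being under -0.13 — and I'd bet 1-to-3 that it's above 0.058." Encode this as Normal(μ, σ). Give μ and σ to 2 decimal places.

μ = -0.00, σ = 0.09

For Normal(μ,σ), the p-quantile is μ + z_p·σ. Here z_{0.07} = -1.476, z_{0.75} = 0.6745.
So -0.13 = μ − 1.476σ and 0.058 = μ + 0.6745σ.
Subtracting: σ = (0.058 − -0.13)/(0.6745 − (-1.476)) = 0.09.
Then μ = -0.13 − (-1.476)·0.09 = -0.00.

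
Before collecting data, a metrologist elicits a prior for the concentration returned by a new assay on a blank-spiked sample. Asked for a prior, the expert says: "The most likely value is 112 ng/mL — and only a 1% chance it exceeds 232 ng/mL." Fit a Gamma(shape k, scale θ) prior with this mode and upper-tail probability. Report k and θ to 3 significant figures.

k ≈ 10.2, θ ≈ 12.2

Gamma(k,θ) with k>1 has mode (k−1)θ, so θ = 112/(k−1).
Need P(X < 232) = 0.99 with θ tied to k this way. Start at k = 2, θ = 112: P(X<232) ≈ 0.613.
Too low — raise k to concentrate. Iterating converges to k ≈ 10.2.
Then θ = 112/(10.2−1) ≈ 12.2.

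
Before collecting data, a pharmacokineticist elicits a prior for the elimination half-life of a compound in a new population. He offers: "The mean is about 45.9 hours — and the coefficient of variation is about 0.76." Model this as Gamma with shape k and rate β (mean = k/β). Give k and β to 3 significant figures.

For Gamma(k, rate β): mean = k/β, variance = k/β², so CV = 1/√k.
CV = 0.76, hence k = 1/CV² = 1.73.
Then β = k/mean = 1.73/45.9 = 0.0377.

k ≈ 1.73, β ≈ 0.0377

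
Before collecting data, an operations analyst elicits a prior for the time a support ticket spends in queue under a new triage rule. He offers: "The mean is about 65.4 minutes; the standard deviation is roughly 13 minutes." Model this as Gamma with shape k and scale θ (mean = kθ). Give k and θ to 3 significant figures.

For Gamma(k, scale θ): mean = kθ, variance = kθ², so CV = 1/√k.
CV = SD/mean = 13/65.4 = 0.1988, hence k = 1/CV² = 25.3.
Then θ = mean/k = 65.4/25.3 = 2.58.

k ≈ 25.3, θ ≈ 2.58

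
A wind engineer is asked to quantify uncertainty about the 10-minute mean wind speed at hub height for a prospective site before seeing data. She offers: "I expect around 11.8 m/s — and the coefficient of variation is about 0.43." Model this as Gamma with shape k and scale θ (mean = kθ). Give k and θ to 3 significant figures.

k ≈ 5.41, θ ≈ 2.18

For Gamma(k, scale θ): mean = kθ, variance = kθ², so CV = 1/√k.
CV = 0.43, hence k = 1/CV² = 5.41.
Then θ = mean/k = 11.8/5.41 = 2.18.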